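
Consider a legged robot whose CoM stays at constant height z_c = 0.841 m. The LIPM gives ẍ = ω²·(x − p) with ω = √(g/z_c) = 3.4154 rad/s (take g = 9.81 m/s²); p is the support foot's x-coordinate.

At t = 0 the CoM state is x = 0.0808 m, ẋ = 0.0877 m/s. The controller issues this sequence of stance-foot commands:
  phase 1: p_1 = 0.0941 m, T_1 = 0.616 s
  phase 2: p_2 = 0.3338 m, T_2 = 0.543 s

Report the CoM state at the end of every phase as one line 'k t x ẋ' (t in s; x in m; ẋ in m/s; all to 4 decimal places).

1 0.6160 0.1425 0.1814
2 1.1590 -0.1269 -1.4428

phase 1: p=0.0941, T=0.616, ωT=2.103886, cosh=4.159975, sinh=4.037994; start (x,ẋ)=(0.080800, 0.087700) → end (x,ẋ)=(0.142459, 0.181405)
phase 2: p=0.3338, T=0.543, ωT=1.854562, cosh=3.272711, sinh=3.116190; start (x,ẋ)=(0.142459, 0.181405) → end (x,ẋ)=(-0.126891, -1.442762)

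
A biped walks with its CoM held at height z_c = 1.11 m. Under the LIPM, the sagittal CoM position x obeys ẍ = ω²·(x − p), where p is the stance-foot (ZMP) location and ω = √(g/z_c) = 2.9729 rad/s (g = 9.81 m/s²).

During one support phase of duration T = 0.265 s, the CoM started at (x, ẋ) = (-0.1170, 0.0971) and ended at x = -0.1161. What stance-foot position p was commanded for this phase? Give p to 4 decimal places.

ωT = 2.9729·0.265 = 0.787819; cosh(ωT) = 1.326715, sinh(ωT) = 0.871880
x(T) = p + (x₀−p)·cosh(ωT) + (ẋ₀/ω)·sinh(ωT) ⇒ p·(1 − cosh) = x(T) − x₀·cosh − (ẋ₀/ω)·sinh
numerator   = -0.1161 − (-0.1170)·1.326715 − (0.0971/2.9729)·0.871880 = 0.010649
denominator = 1 − 1.326715 = -0.326715
p = 0.010649 / -0.326715 = -0.0326

p = -0.0326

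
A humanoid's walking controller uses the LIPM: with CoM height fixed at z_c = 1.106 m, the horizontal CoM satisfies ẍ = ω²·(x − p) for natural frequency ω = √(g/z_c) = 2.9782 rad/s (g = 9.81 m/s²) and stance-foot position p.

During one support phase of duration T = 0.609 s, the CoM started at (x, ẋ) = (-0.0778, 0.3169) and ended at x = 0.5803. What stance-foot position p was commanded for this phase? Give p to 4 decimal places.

p = -0.2363

ωT = 2.9782·0.609 = 1.813724; cosh(ωT) = 3.148145, sinh(ωT) = 2.985099
x(T) = p + (x₀−p)·cosh(ωT) + (ẋ₀/ω)·sinh(ωT) ⇒ p·(1 − cosh) = x(T) − x₀·cosh − (ẋ₀/ω)·sinh
numerator   = 0.5803 − (-0.0778)·3.148145 − (0.3169/2.9782)·2.985099 = 0.507592
denominator = 1 − 3.148145 = -2.148145
p = 0.507592 / -2.148145 = -0.2363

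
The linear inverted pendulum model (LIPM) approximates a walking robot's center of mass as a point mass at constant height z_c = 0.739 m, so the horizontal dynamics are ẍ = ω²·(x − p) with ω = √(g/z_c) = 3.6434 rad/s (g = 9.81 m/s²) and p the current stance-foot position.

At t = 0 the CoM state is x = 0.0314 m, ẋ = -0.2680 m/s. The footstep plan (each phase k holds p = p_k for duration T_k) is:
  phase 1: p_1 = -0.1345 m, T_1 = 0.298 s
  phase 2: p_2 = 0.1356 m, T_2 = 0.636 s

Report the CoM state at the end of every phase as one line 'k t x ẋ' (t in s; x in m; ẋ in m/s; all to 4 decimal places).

1 0.2980 0.0427 0.3509
2 0.9340 0.1434 0.0965

phase 1: p=-0.1345, T=0.298, ωT=1.085733, cosh=1.649632, sinh=1.311978; start (x,ẋ)=(0.031400, -0.268000) → end (x,ẋ)=(0.042668, 0.350911)
phase 2: p=0.1356, T=0.636, ωT=2.317202, cosh=5.122898, sinh=5.024349; start (x,ẋ)=(0.042668, 0.350911) → end (x,ẋ)=(0.143434, 0.096492)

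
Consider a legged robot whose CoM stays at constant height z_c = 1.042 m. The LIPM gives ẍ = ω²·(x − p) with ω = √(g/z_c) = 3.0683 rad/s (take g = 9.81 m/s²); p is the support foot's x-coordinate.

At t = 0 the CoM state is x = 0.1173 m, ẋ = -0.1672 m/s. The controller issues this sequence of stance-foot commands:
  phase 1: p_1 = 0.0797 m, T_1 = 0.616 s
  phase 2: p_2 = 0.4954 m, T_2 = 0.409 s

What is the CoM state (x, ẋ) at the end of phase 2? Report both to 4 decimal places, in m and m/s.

x = -0.4871, ẋ = -2.6630

phase 1: p=0.0797, T=0.616, ωT=1.890073, cosh=3.385456, sinh=3.234395; start (x,ẋ)=(0.117300, -0.167200) → end (x,ẋ)=(0.030742, -0.192902)
phase 2: p=0.4954, T=0.409, ωT=1.254935, cosh=1.896352, sinh=1.611257; start (x,ẋ)=(0.030742, -0.192902) → end (x,ẋ)=(-0.487054, -2.662996)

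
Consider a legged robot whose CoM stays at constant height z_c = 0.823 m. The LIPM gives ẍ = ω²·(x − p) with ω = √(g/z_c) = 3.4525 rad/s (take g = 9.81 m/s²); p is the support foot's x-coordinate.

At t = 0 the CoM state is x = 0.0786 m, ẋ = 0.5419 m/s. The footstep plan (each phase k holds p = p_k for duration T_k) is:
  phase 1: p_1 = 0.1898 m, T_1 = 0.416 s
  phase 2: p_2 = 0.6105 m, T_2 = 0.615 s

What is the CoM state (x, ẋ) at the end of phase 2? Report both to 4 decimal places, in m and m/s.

phase 1: p=0.1898, T=0.416, ωT=1.436240, cosh=2.221338, sinh=1.983518; start (x,ẋ)=(0.078600, 0.541900) → end (x,ẋ)=(0.254118, 0.442235)
phase 2: p=0.6105, T=0.615, ωT=2.123287, cosh=4.239104, sinh=4.119467; start (x,ẋ)=(0.254118, 0.442235) → end (x,ẋ)=(-0.372575, -3.193954)

x = -0.3726, ẋ = -3.1940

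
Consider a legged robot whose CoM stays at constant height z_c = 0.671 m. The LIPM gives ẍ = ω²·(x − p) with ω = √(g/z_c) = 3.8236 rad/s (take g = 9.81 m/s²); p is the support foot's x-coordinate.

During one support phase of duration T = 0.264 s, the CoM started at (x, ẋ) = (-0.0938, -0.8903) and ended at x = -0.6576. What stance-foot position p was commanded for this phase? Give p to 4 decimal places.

ωT = 3.8236·0.264 = 1.009430; cosh(ωT) = 1.554232, sinh(ωT) = 1.189806
x(T) = p + (x₀−p)·cosh(ωT) + (ẋ₀/ω)·sinh(ωT) ⇒ p·(1 − cosh) = x(T) − x₀·cosh − (ẋ₀/ω)·sinh
numerator   = -0.6576 − (-0.0938)·1.554232 − (-0.8903/3.8236)·1.189806 = -0.234775
denominator = 1 − 1.554232 = -0.554232
p = -0.234775 / -0.554232 = 0.4236

p = 0.4236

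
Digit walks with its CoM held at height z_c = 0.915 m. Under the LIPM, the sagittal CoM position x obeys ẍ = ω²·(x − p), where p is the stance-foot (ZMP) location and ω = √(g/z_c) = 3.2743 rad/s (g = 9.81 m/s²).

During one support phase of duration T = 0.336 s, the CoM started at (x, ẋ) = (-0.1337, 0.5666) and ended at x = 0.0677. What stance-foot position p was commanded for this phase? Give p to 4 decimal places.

ωT = 3.2743·0.336 = 1.100165; cosh(ωT) = 1.668739, sinh(ωT) = 1.335922
x(T) = p + (x₀−p)·cosh(ωT) + (ẋ₀/ω)·sinh(ωT) ⇒ p·(1 − cosh) = x(T) − x₀·cosh − (ẋ₀/ω)·sinh
numerator   = 0.0677 − (-0.1337)·1.668739 − (0.5666/3.2743)·1.335922 = 0.059636
denominator = 1 − 1.668739 = -0.668739
p = 0.059636 / -0.668739 = -0.0892

p = -0.0892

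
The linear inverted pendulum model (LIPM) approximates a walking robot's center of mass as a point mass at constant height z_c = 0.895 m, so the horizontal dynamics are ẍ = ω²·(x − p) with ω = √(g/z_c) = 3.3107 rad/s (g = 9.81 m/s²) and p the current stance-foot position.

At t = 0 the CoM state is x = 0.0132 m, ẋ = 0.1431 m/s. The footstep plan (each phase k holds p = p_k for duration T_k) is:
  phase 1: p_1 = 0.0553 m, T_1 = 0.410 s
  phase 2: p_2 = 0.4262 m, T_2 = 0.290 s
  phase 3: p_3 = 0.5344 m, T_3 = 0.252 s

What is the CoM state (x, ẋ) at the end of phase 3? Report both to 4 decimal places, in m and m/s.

x = -0.7489, ẋ = -3.8767

phase 1: p=0.0553, T=0.410, ωT=1.357387, cosh=2.071679, sinh=1.814347; start (x,ẋ)=(0.013200, 0.143100) → end (x,ẋ)=(0.046505, 0.043573)
phase 2: p=0.4262, T=0.290, ωT=0.960103, cosh=1.497409, sinh=1.114556; start (x,ẋ)=(0.046505, 0.043573) → end (x,ẋ)=(-0.127690, -1.335814)
phase 3: p=0.5344, T=0.252, ωT=0.834296, cosh=1.368686, sinh=0.934507; start (x,ẋ)=(-0.127690, -1.335814) → end (x,ẋ)=(-0.748853, -3.876733)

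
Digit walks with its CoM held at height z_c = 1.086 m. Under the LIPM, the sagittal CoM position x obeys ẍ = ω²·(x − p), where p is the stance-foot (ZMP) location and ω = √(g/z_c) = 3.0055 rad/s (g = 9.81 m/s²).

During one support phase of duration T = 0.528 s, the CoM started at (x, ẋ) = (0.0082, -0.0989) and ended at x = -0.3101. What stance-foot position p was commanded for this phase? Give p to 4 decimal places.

p = 0.1642

ωT = 3.0055·0.528 = 1.586904; cosh(ωT) = 2.546574, sinh(ωT) = 2.342016
x(T) = p + (x₀−p)·cosh(ωT) + (ẋ₀/ω)·sinh(ωT) ⇒ p·(1 − cosh) = x(T) − x₀·cosh − (ẋ₀/ω)·sinh
numerator   = -0.3101 − (0.0082)·2.546574 − (-0.0989/3.0055)·2.342016 = -0.253915
denominator = 1 − 2.546574 = -1.546574
p = -0.253915 / -1.546574 = 0.1642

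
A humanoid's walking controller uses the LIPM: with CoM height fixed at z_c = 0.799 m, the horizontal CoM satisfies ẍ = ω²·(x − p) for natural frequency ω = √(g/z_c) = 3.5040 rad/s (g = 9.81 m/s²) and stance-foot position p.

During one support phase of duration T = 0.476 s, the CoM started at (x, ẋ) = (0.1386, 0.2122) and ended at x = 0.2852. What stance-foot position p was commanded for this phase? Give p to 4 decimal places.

ωT = 3.5040·0.476 = 1.667904; cosh(ωT) = 2.744844, sinh(ωT) = 2.556202
x(T) = p + (x₀−p)·cosh(ωT) + (ẋ₀/ω)·sinh(ωT) ⇒ p·(1 − cosh) = x(T) − x₀·cosh − (ẋ₀/ω)·sinh
numerator   = 0.2852 − (0.1386)·2.744844 − (0.2122/3.5040)·2.556202 = -0.250037
denominator = 1 − 2.744844 = -1.744844
p = -0.250037 / -1.744844 = 0.1433

p = 0.1433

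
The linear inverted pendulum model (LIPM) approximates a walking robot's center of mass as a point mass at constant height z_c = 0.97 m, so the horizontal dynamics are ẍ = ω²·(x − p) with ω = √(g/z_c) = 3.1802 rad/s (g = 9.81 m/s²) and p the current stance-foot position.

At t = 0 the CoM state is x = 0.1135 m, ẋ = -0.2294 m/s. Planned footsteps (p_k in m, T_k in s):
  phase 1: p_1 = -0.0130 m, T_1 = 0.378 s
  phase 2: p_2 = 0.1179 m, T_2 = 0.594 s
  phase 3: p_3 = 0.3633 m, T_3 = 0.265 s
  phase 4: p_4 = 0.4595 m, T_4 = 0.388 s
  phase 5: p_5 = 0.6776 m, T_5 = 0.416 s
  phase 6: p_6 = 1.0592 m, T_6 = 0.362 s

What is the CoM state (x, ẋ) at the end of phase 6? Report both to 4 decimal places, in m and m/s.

phase 1: p=-0.0130, T=0.378, ωT=1.202116, cosh=1.813853, sinh=1.513295; start (x,ẋ)=(0.113500, -0.229400) → end (x,ẋ)=(0.107293, 0.192694)
phase 2: p=0.1179, T=0.594, ωT=1.889039, cosh=3.382113, sinh=3.230896; start (x,ẋ)=(0.107293, 0.192694) → end (x,ẋ)=(0.277790, 0.542722)
phase 3: p=0.3633, T=0.265, ωT=0.842753, cosh=1.376638, sinh=0.946115; start (x,ẋ)=(0.277790, 0.542722) → end (x,ẋ)=(0.407045, 0.489847)
phase 4: p=0.4595, T=0.388, ωT=1.233918, cosh=1.862904, sinh=1.571755; start (x,ẋ)=(0.407045, 0.489847) → end (x,ẋ)=(0.603878, 0.650340)
phase 5: p=0.6776, T=0.416, ωT=1.322963, cosh=2.010438, sinh=1.744093; start (x,ẋ)=(0.603878, 0.650340) → end (x,ẋ)=(0.886049, 0.898568)
phase 6: p=1.0592, T=0.362, ωT=1.151232, cosh=1.739167, sinh=1.422920; start (x,ẋ)=(0.886049, 0.898568) → end (x,ẋ)=(1.160108, 0.779220)

x = 1.1601, ẋ = 0.7792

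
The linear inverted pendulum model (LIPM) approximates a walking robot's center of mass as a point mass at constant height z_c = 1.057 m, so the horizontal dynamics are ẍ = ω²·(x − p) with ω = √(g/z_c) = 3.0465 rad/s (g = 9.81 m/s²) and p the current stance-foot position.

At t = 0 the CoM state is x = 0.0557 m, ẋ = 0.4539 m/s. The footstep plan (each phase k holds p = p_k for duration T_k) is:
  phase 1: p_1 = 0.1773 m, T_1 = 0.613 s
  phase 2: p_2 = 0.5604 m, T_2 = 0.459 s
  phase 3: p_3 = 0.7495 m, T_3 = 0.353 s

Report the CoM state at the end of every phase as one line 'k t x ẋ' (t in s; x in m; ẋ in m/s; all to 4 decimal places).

phase 1: p=0.1773, T=0.613, ωT=1.867504, cosh=3.313317, sinh=3.158808; start (x,ẋ)=(0.055700, 0.453900) → end (x,ẋ)=(0.245034, 0.333720)
phase 2: p=0.5604, T=0.459, ωT=1.398343, cosh=2.147747, sinh=1.900741; start (x,ẋ)=(0.245034, 0.333720) → end (x,ẋ)=(0.091284, -1.109417)
phase 3: p=0.7495, T=0.353, ωT=1.075414, cosh=1.636182, sinh=1.295026; start (x,ẋ)=(0.091284, -1.109417) → end (x,ẋ)=(-0.799059, -4.412065)

1 0.6130 0.2450 0.3337
2 1.0720 0.0913 -1.1094
3 1.4250 -0.7991 -4.4121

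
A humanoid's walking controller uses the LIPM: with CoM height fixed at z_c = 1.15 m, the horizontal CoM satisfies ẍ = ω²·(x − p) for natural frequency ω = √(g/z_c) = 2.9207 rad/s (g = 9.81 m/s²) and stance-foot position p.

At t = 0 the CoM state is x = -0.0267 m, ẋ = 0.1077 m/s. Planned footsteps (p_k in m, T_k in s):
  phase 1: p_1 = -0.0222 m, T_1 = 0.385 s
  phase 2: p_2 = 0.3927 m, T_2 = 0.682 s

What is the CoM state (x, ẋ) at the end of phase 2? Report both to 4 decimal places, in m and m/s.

phase 1: p=-0.0222, T=0.385, ωT=1.124470, cosh=1.701704, sinh=1.376879; start (x,ẋ)=(-0.026700, 0.107700) → end (x,ẋ)=(0.020914, 0.165177)
phase 2: p=0.3927, T=0.682, ωT=1.991917, cosh=3.733004, sinh=3.596570; start (x,ẋ)=(0.020914, 0.165177) → end (x,ẋ)=(-0.791777, -3.288817)

x = -0.7918, ẋ = -3.2888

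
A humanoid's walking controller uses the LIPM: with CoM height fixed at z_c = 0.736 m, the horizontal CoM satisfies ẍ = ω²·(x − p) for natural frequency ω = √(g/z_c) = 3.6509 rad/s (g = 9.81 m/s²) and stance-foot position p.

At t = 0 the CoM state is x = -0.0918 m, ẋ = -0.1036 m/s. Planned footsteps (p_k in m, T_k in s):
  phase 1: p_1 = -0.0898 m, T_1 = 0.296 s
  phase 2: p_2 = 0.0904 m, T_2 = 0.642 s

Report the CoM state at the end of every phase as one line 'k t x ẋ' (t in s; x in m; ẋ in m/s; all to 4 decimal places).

phase 1: p=-0.0898, T=0.296, ωT=1.080666, cosh=1.643006, sinh=1.303637; start (x,ẋ)=(-0.091800, -0.103600) → end (x,ẋ)=(-0.130079, -0.179734)
phase 2: p=0.0904, T=0.642, ωT=2.343878, cosh=5.258763, sinh=5.162808; start (x,ẋ)=(-0.130079, -0.179734) → end (x,ẋ)=(-1.323211, -5.100961)

1 0.2960 -0.1301 -0.1797
2 0.9380 -1.3232 -5.1010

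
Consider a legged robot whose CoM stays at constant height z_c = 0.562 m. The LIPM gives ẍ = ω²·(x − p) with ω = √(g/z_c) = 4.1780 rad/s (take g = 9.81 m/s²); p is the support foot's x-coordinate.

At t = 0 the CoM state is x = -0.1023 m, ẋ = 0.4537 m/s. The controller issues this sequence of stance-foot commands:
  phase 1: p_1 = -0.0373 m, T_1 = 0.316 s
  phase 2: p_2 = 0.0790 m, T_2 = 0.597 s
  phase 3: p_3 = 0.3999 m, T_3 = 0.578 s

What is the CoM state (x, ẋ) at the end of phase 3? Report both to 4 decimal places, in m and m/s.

phase 1: p=-0.0373, T=0.316, ωT=1.320248, cosh=2.005709, sinh=1.738640; start (x,ẋ)=(-0.102300, 0.453700) → end (x,ẋ)=(0.021132, 0.437828)
phase 2: p=0.0790, T=0.597, ωT=2.494266, cosh=6.097698, sinh=6.015141; start (x,ẋ)=(0.021132, 0.437828) → end (x,ẋ)=(0.356489, 1.215457)
phase 3: p=0.3999, T=0.578, ωT=2.414884, cosh=5.638925, sinh=5.549547; start (x,ẋ)=(0.356489, 1.215457) → end (x,ẋ)=(1.769576, 5.847351)

x = 1.7696, ẋ = 5.8474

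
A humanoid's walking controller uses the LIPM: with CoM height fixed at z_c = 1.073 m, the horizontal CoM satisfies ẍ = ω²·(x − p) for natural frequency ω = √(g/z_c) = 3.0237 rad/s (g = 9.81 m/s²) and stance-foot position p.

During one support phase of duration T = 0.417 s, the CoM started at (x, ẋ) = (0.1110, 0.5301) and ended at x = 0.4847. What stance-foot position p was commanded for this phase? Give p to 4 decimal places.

p = 0.0125

ωT = 3.0237·0.417 = 1.260883; cosh(ωT) = 1.905970, sinh(ωT) = 1.622566
x(T) = p + (x₀−p)·cosh(ωT) + (ẋ₀/ω)·sinh(ωT) ⇒ p·(1 − cosh) = x(T) − x₀·cosh − (ẋ₀/ω)·sinh
numerator   = 0.4847 − (0.1110)·1.905970 − (0.5301/3.0237)·1.622566 = -0.011323
denominator = 1 − 1.905970 = -0.905970
p = -0.011323 / -0.905970 = 0.0125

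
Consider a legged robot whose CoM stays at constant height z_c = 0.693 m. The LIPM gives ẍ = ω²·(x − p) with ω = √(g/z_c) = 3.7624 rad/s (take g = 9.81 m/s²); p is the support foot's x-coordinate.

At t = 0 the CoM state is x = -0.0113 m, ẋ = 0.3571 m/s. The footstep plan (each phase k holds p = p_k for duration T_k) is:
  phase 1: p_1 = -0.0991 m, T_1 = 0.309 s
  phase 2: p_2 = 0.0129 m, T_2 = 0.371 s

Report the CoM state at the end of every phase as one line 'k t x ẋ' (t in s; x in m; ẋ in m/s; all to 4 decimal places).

1 0.3090 0.1920 1.1035
2 0.6800 0.9525 3.6417

phase 1: p=-0.0991, T=0.309, ωT=1.162582, cosh=1.755428, sinh=1.442751; start (x,ẋ)=(-0.011300, 0.357100) → end (x,ẋ)=(0.191962, 1.103460)
phase 2: p=0.0129, T=0.371, ωT=1.395850, cosh=2.143015, sinh=1.895393; start (x,ẋ)=(0.191962, 1.103460) → end (x,ẋ)=(0.952525, 3.641663)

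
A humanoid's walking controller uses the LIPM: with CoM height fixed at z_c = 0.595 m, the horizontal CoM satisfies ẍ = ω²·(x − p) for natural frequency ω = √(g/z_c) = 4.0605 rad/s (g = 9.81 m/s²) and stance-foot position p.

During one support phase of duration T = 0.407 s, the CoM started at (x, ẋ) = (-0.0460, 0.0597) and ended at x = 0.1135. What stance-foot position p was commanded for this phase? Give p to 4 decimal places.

p = -0.1178

ωT = 4.0605·0.407 = 1.652624; cosh(ωT) = 2.706102, sinh(ωT) = 2.514556
x(T) = p + (x₀−p)·cosh(ωT) + (ẋ₀/ω)·sinh(ωT) ⇒ p·(1 − cosh) = x(T) − x₀·cosh − (ẋ₀/ω)·sinh
numerator   = 0.1135 − (-0.0460)·2.706102 − (0.0597/4.0605)·2.514556 = 0.201010
denominator = 1 − 2.706102 = -1.706102
p = 0.201010 / -1.706102 = -0.1178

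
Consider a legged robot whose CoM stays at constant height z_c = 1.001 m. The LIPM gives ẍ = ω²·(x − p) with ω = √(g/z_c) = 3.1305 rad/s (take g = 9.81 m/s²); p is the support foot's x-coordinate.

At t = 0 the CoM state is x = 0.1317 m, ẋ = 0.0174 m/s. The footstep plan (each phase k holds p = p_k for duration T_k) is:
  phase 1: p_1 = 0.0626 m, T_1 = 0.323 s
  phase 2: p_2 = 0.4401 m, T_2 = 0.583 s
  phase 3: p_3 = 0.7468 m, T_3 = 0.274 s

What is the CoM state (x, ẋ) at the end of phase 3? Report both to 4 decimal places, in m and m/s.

x = -0.9519, ẋ = -4.8347

phase 1: p=0.0626, T=0.323, ωT=1.011151, cosh=1.556282, sinh=1.192482; start (x,ẋ)=(0.131700, 0.017400) → end (x,ẋ)=(0.176767, 0.285034)
phase 2: p=0.4401, T=0.583, ωT=1.825082, cosh=3.182253, sinh=3.021048; start (x,ẋ)=(0.176767, 0.285034) → end (x,ẋ)=(-0.122823, -1.583391)
phase 3: p=0.7468, T=0.274, ωT=0.857757, cosh=1.390989, sinh=0.966877; start (x,ẋ)=(-0.122823, -1.583391) → end (x,ẋ)=(-0.951878, -4.834662)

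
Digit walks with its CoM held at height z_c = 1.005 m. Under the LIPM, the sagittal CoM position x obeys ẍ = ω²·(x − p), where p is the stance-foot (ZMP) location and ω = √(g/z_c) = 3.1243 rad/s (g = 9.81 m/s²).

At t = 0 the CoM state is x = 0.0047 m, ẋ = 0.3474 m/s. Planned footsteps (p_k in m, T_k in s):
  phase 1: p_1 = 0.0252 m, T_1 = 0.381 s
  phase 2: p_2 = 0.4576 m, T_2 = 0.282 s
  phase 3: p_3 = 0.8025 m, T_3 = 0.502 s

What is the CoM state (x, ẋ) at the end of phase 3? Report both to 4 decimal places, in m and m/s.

x = -0.8584, ẋ = -4.8373

phase 1: p=0.0252, T=0.381, ωT=1.190358, cosh=1.796186, sinh=1.492073; start (x,ẋ)=(0.004700, 0.347400) → end (x,ẋ)=(0.154286, 0.528430)
phase 2: p=0.4576, T=0.282, ωT=0.881053, cosh=1.413893, sinh=0.999546; start (x,ẋ)=(0.154286, 0.528430) → end (x,ẋ)=(0.197806, -0.200069)
phase 3: p=0.8025, T=0.502, ωT=1.568399, cosh=2.503668, sinh=2.295289; start (x,ẋ)=(0.197806, -0.200069) → end (x,ẋ)=(-0.858436, -4.837275)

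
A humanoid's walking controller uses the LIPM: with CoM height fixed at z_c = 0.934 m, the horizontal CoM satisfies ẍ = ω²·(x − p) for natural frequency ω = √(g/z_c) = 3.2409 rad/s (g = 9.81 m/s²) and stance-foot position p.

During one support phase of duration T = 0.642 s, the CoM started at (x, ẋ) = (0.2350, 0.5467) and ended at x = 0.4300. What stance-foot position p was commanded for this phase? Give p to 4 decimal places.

p = 0.3882

ωT = 3.2409·0.642 = 2.080658; cosh(ωT) = 4.067292, sinh(ωT) = 3.942444
x(T) = p + (x₀−p)·cosh(ωT) + (ẋ₀/ω)·sinh(ωT) ⇒ p·(1 − cosh) = x(T) − x₀·cosh − (ẋ₀/ω)·sinh
numerator   = 0.4300 − (0.2350)·4.067292 − (0.5467/3.2409)·3.942444 = -1.190855
denominator = 1 − 4.067292 = -3.067292
p = -1.190855 / -3.067292 = 0.3882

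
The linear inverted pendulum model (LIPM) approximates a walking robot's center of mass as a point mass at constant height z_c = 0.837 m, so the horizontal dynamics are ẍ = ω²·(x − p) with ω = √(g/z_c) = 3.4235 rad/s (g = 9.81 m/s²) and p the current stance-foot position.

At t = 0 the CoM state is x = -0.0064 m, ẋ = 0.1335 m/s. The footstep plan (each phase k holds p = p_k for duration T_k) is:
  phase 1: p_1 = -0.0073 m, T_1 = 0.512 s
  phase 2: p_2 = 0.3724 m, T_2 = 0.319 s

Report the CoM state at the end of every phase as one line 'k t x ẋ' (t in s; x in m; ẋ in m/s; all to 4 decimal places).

1 0.5120 0.1045 0.4054
2 0.8310 0.0848 -0.5407

phase 1: p=-0.0073, T=0.512, ωT=1.752832, cosh=2.972103, sinh=2.798820; start (x,ẋ)=(-0.006400, 0.133500) → end (x,ẋ)=(0.104515, 0.405399)
phase 2: p=0.3724, T=0.319, ωT=1.092097, cosh=1.658014, sinh=1.322502; start (x,ẋ)=(0.104515, 0.405399) → end (x,ẋ)=(0.084850, -0.540713)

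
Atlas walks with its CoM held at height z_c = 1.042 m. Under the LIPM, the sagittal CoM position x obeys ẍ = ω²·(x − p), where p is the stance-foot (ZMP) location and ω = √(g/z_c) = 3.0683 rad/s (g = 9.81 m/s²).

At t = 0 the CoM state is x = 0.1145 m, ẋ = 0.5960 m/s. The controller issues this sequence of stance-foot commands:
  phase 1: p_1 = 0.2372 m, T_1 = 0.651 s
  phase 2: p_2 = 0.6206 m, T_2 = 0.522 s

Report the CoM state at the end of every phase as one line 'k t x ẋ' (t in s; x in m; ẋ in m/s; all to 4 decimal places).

phase 1: p=0.2372, T=0.651, ωT=1.997463, cosh=3.753008, sinh=3.617329; start (x,ẋ)=(0.114500, 0.596000) → end (x,ẋ)=(0.479352, 0.874939)
phase 2: p=0.6206, T=0.522, ωT=1.601653, cosh=2.581394, sinh=2.379831; start (x,ẋ)=(0.479352, 0.874939) → end (x,ẋ)=(0.934602, 1.227162)

1 0.6510 0.4794 0.8749
2 1.1730 0.9346 1.2272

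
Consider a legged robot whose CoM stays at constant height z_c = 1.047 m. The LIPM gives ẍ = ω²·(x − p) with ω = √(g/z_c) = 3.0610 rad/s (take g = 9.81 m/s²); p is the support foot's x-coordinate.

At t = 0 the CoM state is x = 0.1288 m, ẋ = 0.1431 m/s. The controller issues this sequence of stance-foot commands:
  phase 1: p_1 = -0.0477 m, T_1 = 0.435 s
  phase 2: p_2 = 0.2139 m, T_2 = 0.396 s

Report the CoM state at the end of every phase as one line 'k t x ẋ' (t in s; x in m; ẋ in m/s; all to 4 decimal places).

1 0.4350 0.3921 1.2415
2 0.8310 1.1611 3.1064

phase 1: p=-0.0477, T=0.435, ωT=1.331535, cosh=2.025462, sinh=1.761390; start (x,ẋ)=(0.128800, 0.143100) → end (x,ẋ)=(0.392138, 1.241464)
phase 2: p=0.2139, T=0.396, ωT=1.212156, cosh=1.829139, sinh=1.531584; start (x,ẋ)=(0.392138, 1.241464) → end (x,ẋ)=(1.161093, 3.106421)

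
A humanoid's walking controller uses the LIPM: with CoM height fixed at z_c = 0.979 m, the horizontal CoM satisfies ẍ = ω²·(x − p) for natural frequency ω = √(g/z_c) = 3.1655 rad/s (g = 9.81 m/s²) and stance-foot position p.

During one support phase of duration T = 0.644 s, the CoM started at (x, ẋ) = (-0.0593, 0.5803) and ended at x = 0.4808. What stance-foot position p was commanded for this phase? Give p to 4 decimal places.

p = -0.0070

ωT = 3.1655·0.644 = 2.038582; cosh(ωT) = 3.904962, sinh(ωT) = 3.774749
x(T) = p + (x₀−p)·cosh(ωT) + (ẋ₀/ω)·sinh(ωT) ⇒ p·(1 − cosh) = x(T) − x₀·cosh − (ẋ₀/ω)·sinh
numerator   = 0.4808 − (-0.0593)·3.904962 − (0.5803/3.1655)·3.774749 = 0.020377
denominator = 1 − 3.904962 = -2.904962
p = 0.020377 / -2.904962 = -0.0070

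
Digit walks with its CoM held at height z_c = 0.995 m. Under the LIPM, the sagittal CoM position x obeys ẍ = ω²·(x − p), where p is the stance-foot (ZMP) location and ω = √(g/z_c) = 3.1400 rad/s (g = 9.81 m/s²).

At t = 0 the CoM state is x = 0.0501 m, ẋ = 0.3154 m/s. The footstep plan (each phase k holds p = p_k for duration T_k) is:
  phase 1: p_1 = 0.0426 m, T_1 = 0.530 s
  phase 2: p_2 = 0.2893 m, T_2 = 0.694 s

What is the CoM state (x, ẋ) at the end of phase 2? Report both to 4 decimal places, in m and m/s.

x = 1.7036, ẋ = 4.5349

phase 1: p=0.0426, T=0.530, ωT=1.664200, cosh=2.735394, sinh=2.546052; start (x,ẋ)=(0.050100, 0.315400) → end (x,ẋ)=(0.318856, 0.922703)
phase 2: p=0.2893, T=0.694, ωT=2.179160, cosh=4.476008, sinh=4.362871; start (x,ẋ)=(0.318856, 0.922703) → end (x,ẋ)=(1.703641, 4.534923)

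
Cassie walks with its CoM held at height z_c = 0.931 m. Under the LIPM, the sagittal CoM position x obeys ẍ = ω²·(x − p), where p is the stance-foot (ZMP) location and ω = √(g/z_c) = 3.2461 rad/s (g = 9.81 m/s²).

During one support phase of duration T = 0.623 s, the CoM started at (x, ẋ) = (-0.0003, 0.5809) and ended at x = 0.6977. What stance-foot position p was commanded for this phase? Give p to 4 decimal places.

p = -0.0122

ωT = 3.2461·0.623 = 2.022320; cosh(ωT) = 3.844092, sinh(ωT) = 3.711744
x(T) = p + (x₀−p)·cosh(ωT) + (ẋ₀/ω)·sinh(ωT) ⇒ p·(1 − cosh) = x(T) − x₀·cosh − (ẋ₀/ω)·sinh
numerator   = 0.6977 − (-0.0003)·3.844092 − (0.5809/3.2461)·3.711744 = 0.034625
denominator = 1 − 3.844092 = -2.844092
p = 0.034625 / -2.844092 = -0.0122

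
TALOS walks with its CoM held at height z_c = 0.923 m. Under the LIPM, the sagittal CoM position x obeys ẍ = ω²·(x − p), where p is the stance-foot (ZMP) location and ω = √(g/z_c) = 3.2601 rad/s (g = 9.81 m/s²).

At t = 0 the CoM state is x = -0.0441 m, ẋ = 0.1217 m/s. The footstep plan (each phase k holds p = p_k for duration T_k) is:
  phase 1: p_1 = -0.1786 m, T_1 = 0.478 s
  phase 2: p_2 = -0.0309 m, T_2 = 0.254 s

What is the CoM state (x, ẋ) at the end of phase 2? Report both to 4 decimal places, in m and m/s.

x = 0.7065, ẋ = 2.5853

phase 1: p=-0.1786, T=0.478, ωT=1.558328, cosh=2.480679, sinh=2.270191; start (x,ẋ)=(-0.044100, 0.121700) → end (x,ẋ)=(0.239798, 1.297340)
phase 2: p=-0.0309, T=0.254, ωT=0.828065, cosh=1.362890, sinh=0.925996; start (x,ẋ)=(0.239798, 1.297340) → end (x,ẋ)=(0.706527, 2.585325)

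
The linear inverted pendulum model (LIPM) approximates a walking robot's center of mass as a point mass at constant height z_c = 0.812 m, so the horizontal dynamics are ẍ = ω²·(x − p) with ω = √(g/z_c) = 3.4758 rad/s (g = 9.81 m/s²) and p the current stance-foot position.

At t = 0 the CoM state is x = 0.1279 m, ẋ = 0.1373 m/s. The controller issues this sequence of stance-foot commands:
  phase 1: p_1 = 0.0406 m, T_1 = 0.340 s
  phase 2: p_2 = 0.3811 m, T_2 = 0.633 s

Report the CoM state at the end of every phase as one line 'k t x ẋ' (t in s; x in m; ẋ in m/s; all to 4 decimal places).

phase 1: p=0.0406, T=0.340, ωT=1.181772, cosh=1.783440, sinh=1.476706; start (x,ẋ)=(0.127900, 0.137300) → end (x,ẋ)=(0.254627, 0.692954)
phase 2: p=0.3811, T=0.633, ωT=2.200181, cosh=4.568717, sinh=4.457934; start (x,ẋ)=(0.254627, 0.692954) → end (x,ẋ)=(0.692037, 1.206222)

1 0.3400 0.2546 0.6930
2 0.9730 0.6920 1.2062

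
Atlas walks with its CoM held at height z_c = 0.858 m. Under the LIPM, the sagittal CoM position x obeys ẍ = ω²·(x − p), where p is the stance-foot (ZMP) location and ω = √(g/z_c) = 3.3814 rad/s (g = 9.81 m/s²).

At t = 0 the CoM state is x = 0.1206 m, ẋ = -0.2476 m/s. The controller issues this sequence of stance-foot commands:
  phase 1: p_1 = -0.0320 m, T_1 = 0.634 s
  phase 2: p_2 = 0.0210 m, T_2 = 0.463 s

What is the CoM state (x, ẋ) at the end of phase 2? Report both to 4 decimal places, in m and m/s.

x = 1.5118, ẋ = 5.0599

phase 1: p=-0.0320, T=0.634, ωT=2.143808, cosh=4.324535, sinh=4.207327; start (x,ẋ)=(0.120600, -0.247600) → end (x,ẋ)=(0.319846, 1.100233)
phase 2: p=0.0210, T=0.463, ωT=1.565588, cosh=2.497227, sinh=2.288262; start (x,ẋ)=(0.319846, 1.100233) → end (x,ẋ)=(1.511837, 5.059863)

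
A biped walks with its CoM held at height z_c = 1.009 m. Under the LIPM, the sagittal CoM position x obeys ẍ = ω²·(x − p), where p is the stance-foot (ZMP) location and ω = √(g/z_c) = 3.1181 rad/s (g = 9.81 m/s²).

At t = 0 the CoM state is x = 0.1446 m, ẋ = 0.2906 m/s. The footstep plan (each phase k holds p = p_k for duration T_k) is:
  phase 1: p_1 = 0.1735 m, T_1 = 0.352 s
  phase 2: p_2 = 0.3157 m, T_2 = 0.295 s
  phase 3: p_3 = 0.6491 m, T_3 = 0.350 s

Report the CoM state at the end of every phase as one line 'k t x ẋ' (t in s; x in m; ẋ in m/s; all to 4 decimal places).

phase 1: p=0.1735, T=0.352, ωT=1.097571, cosh=1.665279, sinh=1.331599; start (x,ẋ)=(0.144600, 0.290600) → end (x,ẋ)=(0.249475, 0.363936)
phase 2: p=0.3157, T=0.295, ωT=0.919840, cosh=1.453735, sinh=1.055152; start (x,ẋ)=(0.249475, 0.363936) → end (x,ẋ)=(0.342581, 0.311183)
phase 3: p=0.6491, T=0.350, ωT=1.091335, cosh=1.657008, sinh=1.321240; start (x,ẋ)=(0.342581, 0.311183) → end (x,ẋ)=(0.273055, -0.747150)

1 0.3520 0.2495 0.3639
2 0.6470 0.3426 0.3112
3 0.9970 0.2731 -0.7471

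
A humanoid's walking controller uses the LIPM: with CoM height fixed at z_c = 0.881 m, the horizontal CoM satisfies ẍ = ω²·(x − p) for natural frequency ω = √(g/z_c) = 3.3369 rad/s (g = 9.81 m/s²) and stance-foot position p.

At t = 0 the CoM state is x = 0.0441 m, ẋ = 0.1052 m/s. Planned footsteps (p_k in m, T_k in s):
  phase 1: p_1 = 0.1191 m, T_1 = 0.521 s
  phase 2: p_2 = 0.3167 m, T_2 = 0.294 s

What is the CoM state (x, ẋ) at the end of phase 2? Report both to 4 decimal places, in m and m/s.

x = -0.3172, ẋ = -1.8447

phase 1: p=0.1191, T=0.521, ωT=1.738525, cosh=2.932362, sinh=2.756583; start (x,ẋ)=(0.044100, 0.105200) → end (x,ẋ)=(-0.013922, -0.381399)
phase 2: p=0.3167, T=0.294, ωT=0.981049, cosh=1.521085, sinh=1.146167; start (x,ẋ)=(-0.013922, -0.381399) → end (x,ẋ)=(-0.317208, -1.844653)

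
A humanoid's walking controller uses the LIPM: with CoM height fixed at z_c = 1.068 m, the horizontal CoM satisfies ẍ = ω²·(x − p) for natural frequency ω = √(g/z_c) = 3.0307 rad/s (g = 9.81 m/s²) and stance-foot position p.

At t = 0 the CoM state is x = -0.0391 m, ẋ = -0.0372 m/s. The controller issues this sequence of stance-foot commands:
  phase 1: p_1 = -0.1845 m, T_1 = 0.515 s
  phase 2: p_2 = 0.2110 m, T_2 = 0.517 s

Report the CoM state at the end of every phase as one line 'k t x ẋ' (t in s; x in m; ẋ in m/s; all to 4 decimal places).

phase 1: p=-0.1845, T=0.515, ωT=1.560811, cosh=2.486323, sinh=2.276357; start (x,ẋ)=(-0.039100, -0.037200) → end (x,ẋ)=(0.149070, 0.910617)
phase 2: p=0.2110, T=0.517, ωT=1.566872, cosh=2.500166, sinh=2.291470; start (x,ẋ)=(0.149070, 0.910617) → end (x,ẋ)=(0.744670, 1.846608)

1 0.5150 0.1491 0.9106
2 1.0320 0.7447 1.8466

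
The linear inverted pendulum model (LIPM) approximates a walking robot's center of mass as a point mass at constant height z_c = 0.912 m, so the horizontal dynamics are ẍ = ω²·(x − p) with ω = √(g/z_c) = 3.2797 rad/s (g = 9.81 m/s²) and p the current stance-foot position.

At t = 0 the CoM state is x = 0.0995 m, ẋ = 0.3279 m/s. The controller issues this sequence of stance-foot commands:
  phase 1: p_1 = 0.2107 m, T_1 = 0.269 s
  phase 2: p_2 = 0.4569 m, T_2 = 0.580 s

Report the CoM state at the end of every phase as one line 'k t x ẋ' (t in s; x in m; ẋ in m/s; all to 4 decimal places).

phase 1: p=0.2107, T=0.269, ωT=0.882239, cosh=1.415080, sinh=1.001225; start (x,ẋ)=(0.099500, 0.327900) → end (x,ẋ)=(0.153444, 0.098855)
phase 2: p=0.4569, T=0.580, ωT=1.902226, cosh=3.425015, sinh=3.275779; start (x,ẋ)=(0.153444, 0.098855) → end (x,ẋ)=(-0.483703, -2.921618)

1 0.2690 0.1534 0.0989
2 0.8490 -0.4837 -2.9216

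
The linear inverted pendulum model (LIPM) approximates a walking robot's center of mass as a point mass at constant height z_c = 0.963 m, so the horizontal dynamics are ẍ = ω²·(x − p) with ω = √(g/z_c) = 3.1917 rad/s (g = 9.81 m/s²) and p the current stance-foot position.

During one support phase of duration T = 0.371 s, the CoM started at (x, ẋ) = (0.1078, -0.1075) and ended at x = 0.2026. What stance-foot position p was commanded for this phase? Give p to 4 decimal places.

p = -0.0761

ωT = 3.1917·0.371 = 1.184121; cosh(ωT) = 1.786914, sinh(ωT) = 1.480899
x(T) = p + (x₀−p)·cosh(ωT) + (ẋ₀/ω)·sinh(ωT) ⇒ p·(1 − cosh) = x(T) − x₀·cosh − (ẋ₀/ω)·sinh
numerator   = 0.2026 − (0.1078)·1.786914 − (-0.1075/3.1917)·1.480899 = 0.059849
denominator = 1 − 1.786914 = -0.786914
p = 0.059849 / -0.786914 = -0.0761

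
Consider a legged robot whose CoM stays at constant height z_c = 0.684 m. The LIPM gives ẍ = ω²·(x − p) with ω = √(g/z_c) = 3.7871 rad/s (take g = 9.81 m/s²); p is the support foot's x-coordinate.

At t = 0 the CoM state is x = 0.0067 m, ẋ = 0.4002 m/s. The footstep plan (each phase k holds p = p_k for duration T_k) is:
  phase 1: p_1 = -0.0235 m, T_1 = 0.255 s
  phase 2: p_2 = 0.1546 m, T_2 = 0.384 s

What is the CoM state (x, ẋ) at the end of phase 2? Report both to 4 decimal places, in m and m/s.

phase 1: p=-0.0235, T=0.255, ωT=0.965711, cosh=1.503683, sinh=1.122970; start (x,ẋ)=(0.006700, 0.400200) → end (x,ẋ)=(0.140581, 0.730208)
phase 2: p=0.1546, T=0.384, ωT=1.454246, cosh=2.257416, sinh=2.023840; start (x,ẋ)=(0.140581, 0.730208) → end (x,ẋ)=(0.513178, 1.540933)

x = 0.5132, ẋ = 1.5409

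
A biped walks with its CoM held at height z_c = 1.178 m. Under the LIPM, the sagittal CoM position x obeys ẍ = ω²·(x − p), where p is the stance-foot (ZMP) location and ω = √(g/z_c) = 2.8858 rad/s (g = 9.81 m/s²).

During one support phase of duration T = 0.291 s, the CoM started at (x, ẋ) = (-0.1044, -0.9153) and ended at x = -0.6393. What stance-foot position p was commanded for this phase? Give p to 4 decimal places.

ωT = 2.8858·0.291 = 0.839768; cosh(ωT) = 1.373820, sinh(ωT) = 0.942009
x(T) = p + (x₀−p)·cosh(ωT) + (ẋ₀/ω)·sinh(ωT) ⇒ p·(1 − cosh) = x(T) − x₀·cosh − (ẋ₀/ω)·sinh
numerator   = -0.6393 − (-0.1044)·1.373820 − (-0.9153/2.8858)·0.942009 = -0.197093
denominator = 1 − 1.373820 = -0.373820
p = -0.197093 / -0.373820 = 0.5272

p = 0.5272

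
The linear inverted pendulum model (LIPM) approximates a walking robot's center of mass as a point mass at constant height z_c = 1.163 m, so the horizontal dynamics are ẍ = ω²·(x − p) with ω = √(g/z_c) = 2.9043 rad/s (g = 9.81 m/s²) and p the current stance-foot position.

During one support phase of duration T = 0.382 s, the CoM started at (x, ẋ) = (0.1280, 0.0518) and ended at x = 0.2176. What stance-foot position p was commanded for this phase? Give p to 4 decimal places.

ωT = 2.9043·0.382 = 1.109443; cosh(ωT) = 1.681205, sinh(ωT) = 1.351462
x(T) = p + (x₀−p)·cosh(ωT) + (ẋ₀/ω)·sinh(ωT) ⇒ p·(1 − cosh) = x(T) − x₀·cosh − (ẋ₀/ω)·sinh
numerator   = 0.2176 − (0.1280)·1.681205 − (0.0518/2.9043)·1.351462 = -0.021698
denominator = 1 − 1.681205 = -0.681205
p = -0.021698 / -0.681205 = 0.0319

p = 0.0319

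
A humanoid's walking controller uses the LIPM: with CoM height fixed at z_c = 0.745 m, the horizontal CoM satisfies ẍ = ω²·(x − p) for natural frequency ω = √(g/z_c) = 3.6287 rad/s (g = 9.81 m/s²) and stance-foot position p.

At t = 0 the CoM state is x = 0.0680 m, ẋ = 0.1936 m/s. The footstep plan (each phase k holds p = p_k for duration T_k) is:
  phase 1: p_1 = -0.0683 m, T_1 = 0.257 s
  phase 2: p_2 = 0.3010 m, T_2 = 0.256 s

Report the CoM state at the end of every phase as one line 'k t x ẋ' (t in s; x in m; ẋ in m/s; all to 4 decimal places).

1 0.2570 0.1890 0.8151
2 0.5130 0.3771 0.7586

phase 1: p=-0.0683, T=0.257, ωT=0.932576, cosh=1.467292, sinh=1.073754; start (x,ẋ)=(0.068000, 0.193600) → end (x,ẋ)=(0.188979, 0.815138)
phase 2: p=0.3010, T=0.256, ωT=0.928947, cosh=1.463406, sinh=1.068436; start (x,ẋ)=(0.188979, 0.815138) → end (x,ẋ)=(0.377078, 0.758569)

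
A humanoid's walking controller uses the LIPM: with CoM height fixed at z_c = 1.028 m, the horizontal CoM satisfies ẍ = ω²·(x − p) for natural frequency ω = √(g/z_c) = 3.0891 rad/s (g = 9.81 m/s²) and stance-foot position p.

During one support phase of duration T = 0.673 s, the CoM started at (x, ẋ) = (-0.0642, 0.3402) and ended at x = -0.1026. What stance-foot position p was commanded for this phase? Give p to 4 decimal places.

p = 0.0900

ωT = 3.0891·0.673 = 2.078964; cosh(ωT) = 4.060621, sinh(ωT) = 3.935562
x(T) = p + (x₀−p)·cosh(ωT) + (ẋ₀/ω)·sinh(ωT) ⇒ p·(1 − cosh) = x(T) − x₀·cosh − (ẋ₀/ω)·sinh
numerator   = -0.1026 − (-0.0642)·4.060621 − (0.3402/3.0891)·3.935562 = -0.275328
denominator = 1 − 4.060621 = -3.060621
p = -0.275328 / -3.060621 = 0.0900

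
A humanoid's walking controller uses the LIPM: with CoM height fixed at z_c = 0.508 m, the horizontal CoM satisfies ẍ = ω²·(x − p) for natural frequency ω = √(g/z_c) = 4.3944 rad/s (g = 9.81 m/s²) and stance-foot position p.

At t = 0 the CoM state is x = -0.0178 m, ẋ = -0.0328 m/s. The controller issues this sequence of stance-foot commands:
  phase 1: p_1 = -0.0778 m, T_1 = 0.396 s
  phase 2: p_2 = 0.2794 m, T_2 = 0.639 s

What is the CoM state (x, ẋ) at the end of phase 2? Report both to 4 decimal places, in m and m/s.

x = -0.2103, ẋ = -2.0606

phase 1: p=-0.0778, T=0.396, ωT=1.740182, cosh=2.936936, sinh=2.761447; start (x,ẋ)=(-0.017800, -0.032800) → end (x,ẋ)=(0.077805, 0.631763)
phase 2: p=0.2794, T=0.639, ωT=2.808022, cosh=8.318707, sinh=8.258383; start (x,ẋ)=(0.077805, 0.631763) → end (x,ẋ)=(-0.210344, -2.060578)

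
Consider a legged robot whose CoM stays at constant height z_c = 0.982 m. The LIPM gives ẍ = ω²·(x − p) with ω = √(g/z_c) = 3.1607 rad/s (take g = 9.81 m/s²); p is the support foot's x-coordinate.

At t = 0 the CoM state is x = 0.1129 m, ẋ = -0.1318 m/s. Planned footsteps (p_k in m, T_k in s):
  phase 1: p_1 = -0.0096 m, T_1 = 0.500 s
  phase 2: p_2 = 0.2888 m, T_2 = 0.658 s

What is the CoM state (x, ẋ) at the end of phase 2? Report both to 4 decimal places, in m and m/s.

phase 1: p=-0.0096, T=0.500, ωT=1.580350, cosh=2.531279, sinh=2.325376; start (x,ẋ)=(0.112900, -0.131800) → end (x,ẋ)=(0.203514, 0.566730)
phase 2: p=0.2888, T=0.658, ωT=2.079741, cosh=4.063678, sinh=3.938715; start (x,ẋ)=(0.203514, 0.566730) → end (x,ẋ)=(0.648459, 1.241279)

x = 0.6485, ẋ = 1.2413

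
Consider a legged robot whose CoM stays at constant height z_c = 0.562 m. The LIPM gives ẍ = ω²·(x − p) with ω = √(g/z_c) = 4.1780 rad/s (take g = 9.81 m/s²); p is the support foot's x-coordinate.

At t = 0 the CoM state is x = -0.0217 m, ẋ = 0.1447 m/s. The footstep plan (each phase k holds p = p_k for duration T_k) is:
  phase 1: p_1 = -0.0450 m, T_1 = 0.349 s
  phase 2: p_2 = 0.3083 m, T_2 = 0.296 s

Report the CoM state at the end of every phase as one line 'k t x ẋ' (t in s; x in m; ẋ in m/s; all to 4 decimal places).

phase 1: p=-0.0450, T=0.349, ωT=1.458122, cosh=2.265277, sinh=2.032604; start (x,ẋ)=(-0.021700, 0.144700) → end (x,ẋ)=(0.078178, 0.525654)
phase 2: p=0.3083, T=0.296, ωT=1.236688, cosh=1.867266, sinh=1.576922; start (x,ẋ)=(0.078178, 0.525654) → end (x,ẋ)=(0.077001, -0.534596)

1 0.3490 0.0782 0.5257
2 0.6450 0.0770 -0.5346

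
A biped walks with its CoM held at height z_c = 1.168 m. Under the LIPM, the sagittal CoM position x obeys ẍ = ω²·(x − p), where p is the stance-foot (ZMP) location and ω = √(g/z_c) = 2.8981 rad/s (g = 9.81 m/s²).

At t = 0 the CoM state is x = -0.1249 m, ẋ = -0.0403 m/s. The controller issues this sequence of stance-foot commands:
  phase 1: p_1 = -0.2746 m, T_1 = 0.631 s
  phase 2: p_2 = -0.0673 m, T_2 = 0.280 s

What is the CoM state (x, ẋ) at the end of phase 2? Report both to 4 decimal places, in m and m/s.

phase 1: p=-0.2746, T=0.631, ωT=1.828701, cosh=3.193208, sinh=3.032586; start (x,ẋ)=(-0.124900, -0.040300) → end (x,ẋ)=(0.161253, 1.186988)
phase 2: p=-0.0673, T=0.280, ωT=0.811468, cosh=1.347708, sinh=0.903502; start (x,ẋ)=(0.161253, 1.186988) → end (x,ẋ)=(0.610774, 2.198166)

x = 0.6108, ẋ = 2.1982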